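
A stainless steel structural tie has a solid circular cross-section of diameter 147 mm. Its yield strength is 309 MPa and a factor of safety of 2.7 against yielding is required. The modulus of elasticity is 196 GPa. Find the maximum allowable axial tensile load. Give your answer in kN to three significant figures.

F_allow = 1940 kN

σ_allow = 309/2.7 = 114.4 MPa.
A = πd²/4 = π×147²/4 = 16970 mm².
F_allow = σ_allow × A = 114.4×16970 = 1.942×10^6 N.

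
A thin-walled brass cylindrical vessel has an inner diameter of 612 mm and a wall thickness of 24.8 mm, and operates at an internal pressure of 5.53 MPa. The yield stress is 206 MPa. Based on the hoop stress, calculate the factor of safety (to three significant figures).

σ_h = pD/(2t) = 5.53×612/(2×24.8) = 68.23 MPa.
n = 206/68.23 = 3.019.

n = 3.02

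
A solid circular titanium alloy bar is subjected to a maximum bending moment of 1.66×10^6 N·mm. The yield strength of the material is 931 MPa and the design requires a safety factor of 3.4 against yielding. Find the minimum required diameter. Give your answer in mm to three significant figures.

d = 39.5 mm

σ_allow = 931/3.4 = 273.8 MPa.
For a solid circular section σ = 32M/(πd³), so d³ = 32M/(π σ_allow) = 32×1660000/(π×273.8) = 61750 mm³.
d = 39.53 mm.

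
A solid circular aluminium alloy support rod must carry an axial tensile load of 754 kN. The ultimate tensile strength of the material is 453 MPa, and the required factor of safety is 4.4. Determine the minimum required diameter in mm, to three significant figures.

Allowable stress σ_allow = 453/4.4 = 103.0 MPa.
Required area A = F/σ_allow = 754000/103.0 = 7324 mm².
A = πd²/4 → d = √(4A/π) = 96.56 mm.

d = 96.6 mm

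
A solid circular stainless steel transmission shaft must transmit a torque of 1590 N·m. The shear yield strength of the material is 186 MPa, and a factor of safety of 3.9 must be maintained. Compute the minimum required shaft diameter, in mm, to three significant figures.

d = 55.4 mm

Allowable shear stress τ_allow = 186/3.9 = 47.69 MPa.
For a solid shaft τ = 16T/(πd³), so d³ = 16T/(π τ_allow) = 16×1590000/(π×47.69) = 169800 mm³.
d = (169800)^(1/3) = 55.37 mm.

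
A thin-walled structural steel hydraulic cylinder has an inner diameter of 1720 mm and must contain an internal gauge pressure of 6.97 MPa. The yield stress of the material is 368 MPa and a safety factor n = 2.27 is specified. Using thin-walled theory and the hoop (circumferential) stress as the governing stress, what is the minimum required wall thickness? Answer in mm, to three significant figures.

σ_allow = 368/2.27 = 162.1 MPa.
Hoop stress σ_h = pD/(2t), so t = pD/(2σ_allow) = 6.97×1720/(2×162.1) = 36.98 mm.

t = 37.0 mm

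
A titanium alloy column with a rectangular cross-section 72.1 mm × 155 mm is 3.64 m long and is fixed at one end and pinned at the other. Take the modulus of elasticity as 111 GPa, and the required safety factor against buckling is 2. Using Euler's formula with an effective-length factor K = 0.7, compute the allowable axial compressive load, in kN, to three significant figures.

Buckling occurs about the weak axis: I_min = h·b³/12 = 155×72.1³/12 = 4.841×10^6 mm⁴ (b = 72.1 mm is the smaller dimension).
Effective length L_e = KL = 0.7×3.64 m = 2548 mm.
Euler critical load P_cr = π²EI/L_e² = π²×111000×4.841×10^6/2548² = 816900 N.
P_allow = P_cr/n = 816900/2 = 408500 N.

P_allow = 408 kN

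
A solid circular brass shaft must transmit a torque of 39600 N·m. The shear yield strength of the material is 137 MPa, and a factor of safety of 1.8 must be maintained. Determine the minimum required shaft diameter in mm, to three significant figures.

Allowable shear stress τ_allow = 137/1.8 = 76.11 MPa.
For a solid shaft τ = 16T/(πd³), so d³ = 16T/(π τ_allow) = 16×3.9600×10^7/(π×76.11) = 2.650×10^6 mm³.
d = (2.650×10^6)^(1/3) = 138.4 mm.

d = 138 mm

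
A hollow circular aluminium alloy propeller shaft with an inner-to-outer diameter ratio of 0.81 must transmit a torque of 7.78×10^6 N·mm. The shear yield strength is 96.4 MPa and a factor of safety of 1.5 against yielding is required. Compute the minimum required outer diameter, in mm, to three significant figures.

d_o = 103 mm

τ_allow = 96.4/1.5 = 64.27 MPa.
For a hollow shaft τ = 16T/[πd_o³(1−k⁴)] with k = 0.81, so 1−k⁴ = 0.5695.
d_o³ = 16T/[π τ_allow (1−k⁴)] = 16×7780000/(π×64.27×0.5695) = 1.083×10^6 mm³.
d_o = 102.7 mm.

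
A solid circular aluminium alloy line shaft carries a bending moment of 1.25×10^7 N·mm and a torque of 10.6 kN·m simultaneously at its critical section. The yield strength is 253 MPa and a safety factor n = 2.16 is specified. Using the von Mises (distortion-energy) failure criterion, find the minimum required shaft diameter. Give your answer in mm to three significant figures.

d = 110 mm

σ_allow = σ_y/n = 253/2.16 = 117.1 MPa.
For a solid shaft σ_b = 32M/(πd³) and τ = 16T/(πd³), so the von Mises stress is σ' = (16/πd³)·√(4M²+3T²).
√(4M²+3T²) = √(4×(1.250×10^7)² + 3×(1.060×10^7)²) = 3.102×10^7 N·mm.
d³ = 16×3.102×10^7/(π×117.1) = 1.349×10^6 mm³.
d = 110.5 mm.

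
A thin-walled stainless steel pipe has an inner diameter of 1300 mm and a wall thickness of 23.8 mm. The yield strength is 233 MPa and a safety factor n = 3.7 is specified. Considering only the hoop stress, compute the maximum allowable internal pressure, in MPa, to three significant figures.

σ_allow = 233/3.7 = 62.97 MPa.
σ_h = pD/(2t) → p_allow = 2σ_allow t/D = 2×62.97×23.8/1300 = 2.306 MPa.

p_allow = 2.31 MPa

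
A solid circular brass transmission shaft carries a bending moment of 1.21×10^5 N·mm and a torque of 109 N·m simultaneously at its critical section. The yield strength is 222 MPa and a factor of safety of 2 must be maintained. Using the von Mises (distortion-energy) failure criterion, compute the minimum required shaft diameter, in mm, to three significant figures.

σ_allow = σ_y/n = 222/2 = 111.0 MPa.
For a solid shaft σ_b = 32M/(πd³) and τ = 16T/(πd³), so the von Mises stress is σ' = (16/πd³)·√(4M²+3T²).
√(4M²+3T²) = √(4×(121000)² + 3×(109000)²) = 306900 N·mm.
d³ = 16×306900/(π×111.0) = 14080 mm³.
d = 24.15 mm.

d = 24.1 mm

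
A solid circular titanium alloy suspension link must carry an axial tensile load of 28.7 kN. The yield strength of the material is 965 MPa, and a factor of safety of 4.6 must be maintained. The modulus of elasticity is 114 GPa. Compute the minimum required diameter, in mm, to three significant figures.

Allowable stress σ_allow = 965/4.6 = 209.8 MPa.
Required area A = F/σ_allow = 28700/209.8 = 136.8 mm².
A = πd²/4 → d = √(4A/π) = 13.20 mm.

d = 13.2 mm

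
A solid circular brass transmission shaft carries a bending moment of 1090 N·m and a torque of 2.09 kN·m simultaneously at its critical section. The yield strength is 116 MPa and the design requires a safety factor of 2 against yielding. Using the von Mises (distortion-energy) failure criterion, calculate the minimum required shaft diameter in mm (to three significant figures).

σ_allow = σ_y/n = 116/2 = 58.00 MPa.
For a solid shaft σ_b = 32M/(πd³) and τ = 16T/(πd³), so the von Mises stress is σ' = (16/πd³)·√(4M²+3T²).
√(4M²+3T²) = √(4×(1.090×10^6)² + 3×(2.090×10^6)²) = 4.226×10^6 N·mm.
d³ = 16×4.226×10^6/(π×58.00) = 371100 mm³.
d = 71.86 mm.

d = 71.9 mm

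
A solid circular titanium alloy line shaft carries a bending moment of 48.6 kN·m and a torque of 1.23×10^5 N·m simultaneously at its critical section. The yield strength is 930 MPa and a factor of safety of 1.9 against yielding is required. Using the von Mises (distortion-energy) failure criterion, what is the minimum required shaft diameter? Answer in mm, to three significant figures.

d = 135 mm

σ_allow = σ_y/n = 930/1.9 = 489.5 MPa.
For a solid shaft σ_b = 32M/(πd³) and τ = 16T/(πd³), so the von Mises stress is σ' = (16/πd³)·√(4M²+3T²).
√(4M²+3T²) = √(4×(4.860×10^7)² + 3×(1.230×10^8)²) = 2.342×10^8 N·mm.
d³ = 16×2.342×10^8/(π×489.5) = 2.437×10^6 mm³.
d = 134.6 mm.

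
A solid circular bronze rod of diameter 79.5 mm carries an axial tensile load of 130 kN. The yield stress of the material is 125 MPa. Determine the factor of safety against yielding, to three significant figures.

A = πd²/4 = 4964 mm².
σ = F/A = 130000/4964 = 26.19 MPa.
n = 125/26.19 = 4.773.

n = 4.77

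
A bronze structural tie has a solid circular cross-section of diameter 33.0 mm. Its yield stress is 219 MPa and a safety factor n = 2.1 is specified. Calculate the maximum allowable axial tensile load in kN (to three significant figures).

σ_allow = 219/2.1 = 104.3 MPa.
A = πd²/4 = π×33.0²/4 = 855.3 mm².
F_allow = σ_allow × A = 104.3×855.3 = 89200 N.

F_allow = 89.2 kN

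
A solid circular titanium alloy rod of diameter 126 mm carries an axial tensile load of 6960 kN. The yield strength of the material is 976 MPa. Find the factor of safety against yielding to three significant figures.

A = πd²/4 = 12470 mm².
σ = F/A = 6960000/12470 = 558.2 MPa.
n = 976/558.2 = 1.749.

n = 1.75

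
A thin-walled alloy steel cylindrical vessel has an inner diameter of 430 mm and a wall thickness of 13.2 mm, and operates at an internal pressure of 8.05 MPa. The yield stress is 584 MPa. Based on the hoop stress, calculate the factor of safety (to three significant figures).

n = 4.45

σ_h = pD/(2t) = 8.05×430/(2×13.2) = 131.1 MPa.
n = 584/131.1 = 4.454.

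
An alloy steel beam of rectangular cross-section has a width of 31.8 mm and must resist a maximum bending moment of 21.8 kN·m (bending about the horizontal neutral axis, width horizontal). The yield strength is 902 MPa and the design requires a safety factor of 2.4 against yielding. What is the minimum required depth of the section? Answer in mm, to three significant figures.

σ_allow = 902/2.4 = 375.8 MPa.
For a rectangular section σ = 6M/(bh²), so h² = 6M/(b σ_allow) = 6×2.1800×10^7/(31.8×375.8) = 10940 mm².
h = 104.6 mm.

h = 105 mm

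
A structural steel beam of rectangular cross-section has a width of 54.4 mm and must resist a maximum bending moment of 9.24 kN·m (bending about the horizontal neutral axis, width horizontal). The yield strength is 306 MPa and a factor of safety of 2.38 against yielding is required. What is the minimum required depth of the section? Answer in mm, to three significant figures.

h = 89.0 mm

σ_allow = 306/2.38 = 128.6 MPa.
For a rectangular section σ = 6M/(bh²), so h² = 6M/(b σ_allow) = 6×9240000/(54.4×128.6) = 7926 mm².
h = 89.03 mm.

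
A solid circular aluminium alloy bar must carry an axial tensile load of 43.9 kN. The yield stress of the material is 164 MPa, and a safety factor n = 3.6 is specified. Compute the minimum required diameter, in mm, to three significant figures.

d = 35.0 mm

Allowable stress σ_allow = 164/3.6 = 45.56 MPa.
Required area A = F/σ_allow = 43900/45.56 = 963.7 mm².
A = πd²/4 → d = √(4A/π) = 35.03 mm.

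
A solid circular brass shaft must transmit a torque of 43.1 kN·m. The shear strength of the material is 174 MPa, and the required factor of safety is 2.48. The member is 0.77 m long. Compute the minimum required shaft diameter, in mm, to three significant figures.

d = 146 mm

Allowable shear stress τ_allow = 174/2.48 = 70.16 MPa.
For a solid shaft τ = 16T/(πd³), so d³ = 16T/(π τ_allow) = 16×4.3100×10^7/(π×70.16) = 3.129×10^6 mm³.
d = (3.129×10^6)^(1/3) = 146.3 mm.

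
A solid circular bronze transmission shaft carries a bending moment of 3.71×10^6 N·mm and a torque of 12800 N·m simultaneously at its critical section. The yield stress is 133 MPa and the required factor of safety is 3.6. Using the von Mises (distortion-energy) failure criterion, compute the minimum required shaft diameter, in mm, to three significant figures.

d = 148 mm

σ_allow = σ_y/n = 133/3.6 = 36.94 MPa.
For a solid shaft σ_b = 32M/(πd³) and τ = 16T/(πd³), so the von Mises stress is σ' = (16/πd³)·√(4M²+3T²).
√(4M²+3T²) = √(4×(3.710×10^6)² + 3×(1.280×10^7)²) = 2.338×10^7 N·mm.
d³ = 16×2.338×10^7/(π×36.94) = 3.223×10^6 mm³.
d = 147.7 mm.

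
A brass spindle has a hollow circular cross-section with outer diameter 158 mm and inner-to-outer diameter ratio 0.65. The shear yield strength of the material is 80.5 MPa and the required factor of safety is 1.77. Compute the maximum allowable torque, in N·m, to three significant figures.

τ_allow = 80.5/1.77 = 45.48 MPa.
For a hollow shaft T_allow = τ_allow·πd_o³(1−k⁴)/16 with 1−k⁴ = 0.8215, so πd_o³(1−k⁴)/16 = 636200 mm³.
T_allow = 45.48×636200 = 2.894×10^7 N·mm = 28940 N·m.

T_allow = 28900 N·m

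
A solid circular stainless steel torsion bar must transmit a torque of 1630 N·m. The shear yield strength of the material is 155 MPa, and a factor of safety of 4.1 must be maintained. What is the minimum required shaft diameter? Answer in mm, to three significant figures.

Allowable shear stress τ_allow = 155/4.1 = 37.80 MPa.
For a solid shaft τ = 16T/(πd³), so d³ = 16T/(π τ_allow) = 16×1630000/(π×37.80) = 219600 mm³.
d = (219600)^(1/3) = 60.33 mm.

d = 60.3 mm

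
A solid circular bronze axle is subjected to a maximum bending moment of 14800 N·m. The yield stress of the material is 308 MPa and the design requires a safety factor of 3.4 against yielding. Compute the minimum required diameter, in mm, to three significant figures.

σ_allow = 308/3.4 = 90.59 MPa.
For a solid circular section σ = 32M/(πd³), so d³ = 32M/(π σ_allow) = 32×1.4800×10^7/(π×90.59) = 1.664×10^6 mm³.
d = 118.5 mm.

d = 119 mm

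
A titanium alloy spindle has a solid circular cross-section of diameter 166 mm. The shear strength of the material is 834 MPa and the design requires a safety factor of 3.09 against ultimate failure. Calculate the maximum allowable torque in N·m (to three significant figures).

τ_allow = 834/3.09 = 269.9 MPa.
For a solid shaft T_allow = τ_allow·πd³/16; πd³/16 = π×166³/16 = 898200 mm³.
T_allow = 269.9×898200 = 2.424×10^8 N·mm = 242400 N·m.

T_allow = 2.42×10^5 N·m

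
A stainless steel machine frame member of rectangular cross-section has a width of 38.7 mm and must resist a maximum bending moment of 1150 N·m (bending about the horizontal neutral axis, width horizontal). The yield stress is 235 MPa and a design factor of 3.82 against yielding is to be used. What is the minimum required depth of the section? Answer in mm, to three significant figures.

h = 53.8 mm

σ_allow = 235/3.82 = 61.52 MPa.
For a rectangular section σ = 6M/(bh²), so h² = 6M/(b σ_allow) = 6×1150000/(38.7×61.52) = 2898 mm².
h = 53.84 mm.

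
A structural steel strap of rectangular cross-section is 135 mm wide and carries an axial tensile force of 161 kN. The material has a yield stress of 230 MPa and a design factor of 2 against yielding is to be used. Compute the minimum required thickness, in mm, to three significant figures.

t = 10.4 mm

σ_allow = 230/2 = 115.0 MPa.
Required area A = F/σ_allow = 161000/115.0 = 1400 mm².
t = A/w = 1400/135 = 10.37 mm.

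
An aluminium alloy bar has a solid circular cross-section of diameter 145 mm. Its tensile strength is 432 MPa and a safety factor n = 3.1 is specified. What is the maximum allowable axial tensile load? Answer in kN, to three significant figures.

σ_allow = 432/3.1 = 139.4 MPa.
A = πd²/4 = π×145²/4 = 16510 mm².
F_allow = σ_allow × A = 139.4×16510 = 2.301×10^6 N.

F_allow = 2300 kN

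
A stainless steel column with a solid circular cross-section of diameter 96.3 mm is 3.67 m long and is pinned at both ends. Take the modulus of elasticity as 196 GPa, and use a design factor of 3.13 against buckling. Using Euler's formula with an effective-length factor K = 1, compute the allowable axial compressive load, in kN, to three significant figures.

I = πd⁴/64 = π×96.3⁴/64 = 4.222×10^6 mm⁴.
Effective length L_e = KL = 1×3.67 m = 3670 mm.
Euler critical load P_cr = π²EI/L_e² = π²×196000×4.222×10^6/3670² = 606300 N.
P_allow = P_cr/n = 606300/3.13 = 193700 N.

P_allow = 194 kN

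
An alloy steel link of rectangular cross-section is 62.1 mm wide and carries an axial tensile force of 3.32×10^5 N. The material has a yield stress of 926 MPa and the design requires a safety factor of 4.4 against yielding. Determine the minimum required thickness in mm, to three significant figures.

σ_allow = 926/4.4 = 210.5 MPa.
Required area A = F/σ_allow = 332000/210.5 = 1578 mm².
t = A/w = 1578/62.1 = 25.40 mm.

t = 25.4 mm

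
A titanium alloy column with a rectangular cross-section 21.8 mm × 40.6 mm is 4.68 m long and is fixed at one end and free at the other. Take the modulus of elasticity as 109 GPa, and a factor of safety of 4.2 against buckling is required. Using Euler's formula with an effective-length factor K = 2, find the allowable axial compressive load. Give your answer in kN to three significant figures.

Buckling occurs about the weak axis: I_min = h·b³/12 = 40.6×21.8³/12 = 35050 mm⁴ (b = 21.8 mm is the smaller dimension).
Effective length L_e = KL = 2×4.68 m = 9360 mm.
Euler critical load P_cr = π²EI/L_e² = π²×109000×35050/9360² = 430.4 N.
P_allow = P_cr/n = 430.4/4.2 = 102.5 N.

P_allow = 0.102 kN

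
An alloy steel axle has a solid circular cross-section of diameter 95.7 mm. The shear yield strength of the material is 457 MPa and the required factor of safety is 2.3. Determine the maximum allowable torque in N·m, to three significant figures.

τ_allow = 457/2.3 = 198.7 MPa.
For a solid shaft T_allow = τ_allow·πd³/16; πd³/16 = π×95.7³/16 = 172100 mm³.
T_allow = 198.7×172100 = 3.419×10^7 N·mm = 34190 N·m.

T_allow = 34200 N·m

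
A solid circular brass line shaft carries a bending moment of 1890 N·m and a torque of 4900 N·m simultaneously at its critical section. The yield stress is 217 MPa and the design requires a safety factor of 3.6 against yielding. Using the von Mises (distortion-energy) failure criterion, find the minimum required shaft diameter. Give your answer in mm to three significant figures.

σ_allow = σ_y/n = 217/3.6 = 60.28 MPa.
For a solid shaft σ_b = 32M/(πd³) and τ = 16T/(πd³), so the von Mises stress is σ' = (16/πd³)·√(4M²+3T²).
√(4M²+3T²) = √(4×(1.890×10^6)² + 3×(4.900×10^6)²) = 9.291×10^6 N·mm.
d³ = 16×9.291×10^6/(π×60.28) = 785000 mm³.
d = 92.25 mm.

d = 92.2 mm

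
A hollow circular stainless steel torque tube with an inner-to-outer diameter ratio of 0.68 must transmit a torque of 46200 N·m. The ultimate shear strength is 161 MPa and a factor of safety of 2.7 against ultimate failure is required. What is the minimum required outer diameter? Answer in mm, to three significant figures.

d_o = 171 mm

τ_allow = 161/2.7 = 59.63 MPa.
For a hollow shaft τ = 16T/[πd_o³(1−k⁴)] with k = 0.68, so 1−k⁴ = 0.7862.
d_o³ = 16T/[π τ_allow (1−k⁴)] = 16×4.6200×10^7/(π×59.63×0.7862) = 5.019×10^6 mm³.
d_o = 171.2 mm.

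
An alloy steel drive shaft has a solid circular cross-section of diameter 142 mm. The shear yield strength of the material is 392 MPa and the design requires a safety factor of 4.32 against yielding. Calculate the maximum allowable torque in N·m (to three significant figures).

T_allow = 51000 N·m

τ_allow = 392/4.32 = 90.74 MPa.
For a solid shaft T_allow = τ_allow·πd³/16; πd³/16 = π×142³/16 = 562200 mm³.
T_allow = 90.74×562200 = 5.101×10^7 N·mm = 51010 N·m.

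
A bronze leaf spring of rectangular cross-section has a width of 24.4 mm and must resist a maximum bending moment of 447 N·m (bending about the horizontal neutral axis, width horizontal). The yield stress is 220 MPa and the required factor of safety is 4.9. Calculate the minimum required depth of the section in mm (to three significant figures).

h = 49.5 mm

σ_allow = 220/4.9 = 44.90 MPa.
For a rectangular section σ = 6M/(bh²), so h² = 6M/(b σ_allow) = 6×447000/(24.4×44.90) = 2448 mm².
h = 49.48 mm.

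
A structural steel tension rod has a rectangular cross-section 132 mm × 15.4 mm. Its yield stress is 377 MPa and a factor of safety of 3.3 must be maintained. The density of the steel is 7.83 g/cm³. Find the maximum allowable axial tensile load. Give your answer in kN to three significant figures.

σ_allow = 377/3.3 = 114.2 MPa.
A = 132×15.4 = 2033 mm².
F_allow = σ_allow × A = 114.2×2033 = 232200 N.

F_allow = 232 kN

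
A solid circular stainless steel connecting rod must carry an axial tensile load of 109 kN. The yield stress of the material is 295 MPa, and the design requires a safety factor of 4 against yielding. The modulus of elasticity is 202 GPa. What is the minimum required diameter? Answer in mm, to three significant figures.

d = 43.4 mm

Allowable stress σ_allow = 295/4 = 73.75 MPa.
Required area A = F/σ_allow = 109000/73.75 = 1478 mm².
A = πd²/4 → d = √(4A/π) = 43.38 mm.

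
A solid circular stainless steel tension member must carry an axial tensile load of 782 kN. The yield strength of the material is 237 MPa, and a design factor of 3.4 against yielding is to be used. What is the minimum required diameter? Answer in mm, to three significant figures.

d = 120 mm

Allowable stress σ_allow = 237/3.4 = 69.71 MPa.
Required area A = F/σ_allow = 782000/69.71 = 11220 mm².
A = πd²/4 → d = √(4A/π) = 119.5 mm.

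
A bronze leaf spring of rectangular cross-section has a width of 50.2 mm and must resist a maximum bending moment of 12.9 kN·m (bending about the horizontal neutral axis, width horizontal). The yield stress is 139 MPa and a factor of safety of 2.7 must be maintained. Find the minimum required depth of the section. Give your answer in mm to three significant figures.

h = 173 mm

σ_allow = 139/2.7 = 51.48 MPa.
For a rectangular section σ = 6M/(bh²), so h² = 6M/(b σ_allow) = 6×1.2900×10^7/(50.2×51.48) = 29950 mm².
h = 173.1 mm.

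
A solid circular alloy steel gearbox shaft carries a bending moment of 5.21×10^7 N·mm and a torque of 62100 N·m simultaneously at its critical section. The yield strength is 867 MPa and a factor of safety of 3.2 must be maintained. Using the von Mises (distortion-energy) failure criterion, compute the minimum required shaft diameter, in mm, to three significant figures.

d = 141 mm

σ_allow = σ_y/n = 867/3.2 = 270.9 MPa.
For a solid shaft σ_b = 32M/(πd³) and τ = 16T/(πd³), so the von Mises stress is σ' = (16/πd³)·√(4M²+3T²).
√(4M²+3T²) = √(4×(5.210×10^7)² + 3×(6.210×10^7)²) = 1.498×10^8 N·mm.
d³ = 16×1.498×10^8/(π×270.9) = 2.815×10^6 mm³.
d = 141.2 mm.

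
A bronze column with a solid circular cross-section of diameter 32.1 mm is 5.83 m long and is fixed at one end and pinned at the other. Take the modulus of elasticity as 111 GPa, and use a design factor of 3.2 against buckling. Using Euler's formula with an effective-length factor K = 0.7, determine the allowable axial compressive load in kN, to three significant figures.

P_allow = 1.07 kN

I = πd⁴/64 = π×32.1⁴/64 = 52120 mm⁴.
Effective length L_e = KL = 0.7×5.83 m = 4081 mm.
Euler critical load P_cr = π²EI/L_e² = π²×111000×52120/4081² = 3428 N.
P_allow = P_cr/n = 3428/3.2 = 1071 N.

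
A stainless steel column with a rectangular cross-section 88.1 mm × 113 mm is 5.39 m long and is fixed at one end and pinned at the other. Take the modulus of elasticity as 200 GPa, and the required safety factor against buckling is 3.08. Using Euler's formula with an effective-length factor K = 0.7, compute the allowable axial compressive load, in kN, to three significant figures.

P_allow = 290 kN

Buckling occurs about the weak axis: I_min = h·b³/12 = 113×88.1³/12 = 6.439×10^6 mm⁴ (b = 88.1 mm is the smaller dimension).
Effective length L_e = KL = 0.7×5.39 m = 3773 mm.
Euler critical load P_cr = π²EI/L_e² = π²×200000×6.439×10^6/3773² = 892900 N.
P_allow = P_cr/n = 892900/3.08 = 289900 N.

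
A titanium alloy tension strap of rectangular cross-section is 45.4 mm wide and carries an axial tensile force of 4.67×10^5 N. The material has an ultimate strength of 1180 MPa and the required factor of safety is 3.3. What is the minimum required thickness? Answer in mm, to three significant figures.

σ_allow = 1180/3.3 = 357.6 MPa.
Required area A = F/σ_allow = 467000/357.6 = 1306 mm².
t = A/w = 1306/45.4 = 28.77 mm.

t = 28.8 mm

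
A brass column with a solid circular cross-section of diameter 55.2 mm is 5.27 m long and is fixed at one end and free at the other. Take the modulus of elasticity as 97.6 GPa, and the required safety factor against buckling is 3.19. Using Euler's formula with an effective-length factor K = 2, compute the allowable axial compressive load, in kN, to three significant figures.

I = πd⁴/64 = π×55.2⁴/64 = 455700 mm⁴.
Effective length L_e = KL = 2×5.27 m = 10540 mm.
Euler critical load P_cr = π²EI/L_e² = π²×97600×455700/10540² = 3952 N.
P_allow = P_cr/n = 3952/3.19 = 1239 N.

P_allow = 1.24 kN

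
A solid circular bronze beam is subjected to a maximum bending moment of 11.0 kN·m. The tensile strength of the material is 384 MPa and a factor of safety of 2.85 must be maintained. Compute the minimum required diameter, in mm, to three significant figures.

σ_allow = 384/2.85 = 134.7 MPa.
For a solid circular section σ = 32M/(πd³), so d³ = 32M/(π σ_allow) = 32×1.1000×10^7/(π×134.7) = 831600 mm³.
d = 94.04 mm.

d = 94.0 mm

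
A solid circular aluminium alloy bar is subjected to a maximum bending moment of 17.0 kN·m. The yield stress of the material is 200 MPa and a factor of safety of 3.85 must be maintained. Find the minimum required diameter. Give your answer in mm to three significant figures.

d = 149 mm

σ_allow = 200/3.85 = 51.95 MPa.
For a solid circular section σ = 32M/(πd³), so d³ = 32M/(π σ_allow) = 32×1.7000×10^7/(π×51.95) = 3.333×10^6 mm³.
d = 149.4 mm.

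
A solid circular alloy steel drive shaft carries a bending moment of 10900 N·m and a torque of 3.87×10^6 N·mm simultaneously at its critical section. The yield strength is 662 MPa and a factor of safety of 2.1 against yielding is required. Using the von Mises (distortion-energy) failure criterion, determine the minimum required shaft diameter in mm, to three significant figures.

d = 71.7 mm

σ_allow = σ_y/n = 662/2.1 = 315.2 MPa.
For a solid shaft σ_b = 32M/(πd³) and τ = 16T/(πd³), so the von Mises stress is σ' = (16/πd³)·√(4M²+3T²).
√(4M²+3T²) = √(4×(1.090×10^7)² + 3×(3.870×10^6)²) = 2.281×10^7 N·mm.
d³ = 16×2.281×10^7/(π×315.2) = 368500 mm³.
d = 71.69 mm.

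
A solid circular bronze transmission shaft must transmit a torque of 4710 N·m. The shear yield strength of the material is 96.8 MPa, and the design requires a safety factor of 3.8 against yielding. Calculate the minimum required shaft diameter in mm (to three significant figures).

Allowable shear stress τ_allow = 96.8/3.8 = 25.47 MPa.
For a solid shaft τ = 16T/(πd³), so d³ = 16T/(π τ_allow) = 16×4710000/(π×25.47) = 941700 mm³.
d = (941700)^(1/3) = 98.02 mm.

d = 98.0 mm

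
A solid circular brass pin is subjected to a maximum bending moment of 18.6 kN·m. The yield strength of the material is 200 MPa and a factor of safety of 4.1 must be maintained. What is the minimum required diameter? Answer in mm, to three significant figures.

σ_allow = 200/4.1 = 48.78 MPa.
For a solid circular section σ = 32M/(πd³), so d³ = 32M/(π σ_allow) = 32×1.8600×10^7/(π×48.78) = 3.884×10^6 mm³.
d = 157.2 mm.

d = 157 mm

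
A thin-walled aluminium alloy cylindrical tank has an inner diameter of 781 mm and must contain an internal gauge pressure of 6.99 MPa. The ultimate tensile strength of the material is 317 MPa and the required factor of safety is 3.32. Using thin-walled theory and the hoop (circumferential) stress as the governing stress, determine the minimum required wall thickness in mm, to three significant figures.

σ_allow = 317/3.32 = 95.48 MPa.
Hoop stress σ_h = pD/(2t), so t = pD/(2σ_allow) = 6.99×781/(2×95.48) = 28.59 mm.

t = 28.6 mm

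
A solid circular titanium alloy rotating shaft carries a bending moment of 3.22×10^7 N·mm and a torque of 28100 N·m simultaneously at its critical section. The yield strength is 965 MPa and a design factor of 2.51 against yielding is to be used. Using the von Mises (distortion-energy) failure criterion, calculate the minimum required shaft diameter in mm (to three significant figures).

d = 102 mm

σ_allow = σ_y/n = 965/2.51 = 384.5 MPa.
For a solid shaft σ_b = 32M/(πd³) and τ = 16T/(πd³), so the von Mises stress is σ' = (16/πd³)·√(4M²+3T²).
√(4M²+3T²) = √(4×(3.220×10^7)² + 3×(2.810×10^7)²) = 8.072×10^7 N·mm.
d³ = 16×8.072×10^7/(π×384.5) = 1.069×10^6 mm³.
d = 102.3 mm.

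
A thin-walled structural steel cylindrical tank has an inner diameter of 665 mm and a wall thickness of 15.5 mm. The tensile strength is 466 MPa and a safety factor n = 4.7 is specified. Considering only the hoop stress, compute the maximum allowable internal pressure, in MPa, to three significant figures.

σ_allow = 466/4.7 = 99.15 MPa.
σ_h = pD/(2t) → p_allow = 2σ_allow t/D = 2×99.15×15.5/665 = 4.622 MPa.

p_allow = 4.62 MPa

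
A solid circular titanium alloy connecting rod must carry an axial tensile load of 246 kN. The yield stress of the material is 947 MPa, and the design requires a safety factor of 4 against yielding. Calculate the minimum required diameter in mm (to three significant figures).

d = 36.4 mm

Allowable stress σ_allow = 947/4 = 236.8 MPa.
Required area A = F/σ_allow = 246000/236.8 = 1039 mm².
A = πd²/4 → d = √(4A/π) = 36.37 mm.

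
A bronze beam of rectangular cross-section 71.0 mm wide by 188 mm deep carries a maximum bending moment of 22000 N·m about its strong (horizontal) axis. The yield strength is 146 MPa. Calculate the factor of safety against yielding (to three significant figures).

Section modulus S = bh²/6 = 71.0×188²/6 = 418200 mm³.
σ = M/S = 2.2000×10^7/418200 = 52.60 MPa.
n = 146/52.60 = 2.776.

n = 2.78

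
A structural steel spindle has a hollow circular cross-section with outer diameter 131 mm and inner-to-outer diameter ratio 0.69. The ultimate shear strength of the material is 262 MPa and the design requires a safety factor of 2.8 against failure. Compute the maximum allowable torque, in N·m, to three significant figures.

T_allow = 31900 N·m

τ_allow = 262/2.8 = 93.57 MPa.
For a hollow shaft T_allow = τ_allow·πd_o³(1−k⁴)/16 with 1−k⁴ = 0.7733, so πd_o³(1−k⁴)/16 = 341400 mm³.
T_allow = 93.57×341400 = 3.194×10^7 N·mm = 31940 N·m.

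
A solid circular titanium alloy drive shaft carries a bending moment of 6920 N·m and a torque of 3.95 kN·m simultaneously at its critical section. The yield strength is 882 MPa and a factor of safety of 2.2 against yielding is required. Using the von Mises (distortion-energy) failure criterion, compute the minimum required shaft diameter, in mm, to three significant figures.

σ_allow = σ_y/n = 882/2.2 = 400.9 MPa.
For a solid shaft σ_b = 32M/(πd³) and τ = 16T/(πd³), so the von Mises stress is σ' = (16/πd³)·√(4M²+3T²).
√(4M²+3T²) = √(4×(6.920×10^6)² + 3×(3.950×10^6)²) = 1.544×10^7 N·mm.
d³ = 16×1.544×10^7/(π×400.9) = 196100 mm³.
d = 58.10 mm.

d = 58.1 mm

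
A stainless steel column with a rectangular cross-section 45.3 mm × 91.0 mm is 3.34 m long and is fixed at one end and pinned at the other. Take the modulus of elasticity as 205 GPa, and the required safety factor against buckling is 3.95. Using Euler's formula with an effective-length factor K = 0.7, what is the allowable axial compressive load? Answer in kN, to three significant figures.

P_allow = 66.1 kN

Buckling occurs about the weak axis: I_min = h·b³/12 = 91.0×45.3³/12 = 704900 mm⁴ (b = 45.3 mm is the smaller dimension).
Effective length L_e = KL = 0.7×3.34 m = 2338 mm.
Euler critical load P_cr = π²EI/L_e² = π²×205000×704900/2338² = 260900 N.
P_allow = P_cr/n = 260900/3.95 = 66060 N.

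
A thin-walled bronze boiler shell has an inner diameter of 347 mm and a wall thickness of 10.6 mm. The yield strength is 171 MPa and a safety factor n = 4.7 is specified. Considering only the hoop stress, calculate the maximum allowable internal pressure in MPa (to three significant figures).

σ_allow = 171/4.7 = 36.38 MPa.
σ_h = pD/(2t) → p_allow = 2σ_allow t/D = 2×36.38×10.6/347 = 2.223 MPa.

p_allow = 2.22 MPa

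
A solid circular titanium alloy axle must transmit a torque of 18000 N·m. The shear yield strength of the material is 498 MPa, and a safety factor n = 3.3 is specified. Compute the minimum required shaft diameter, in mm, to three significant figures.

Allowable shear stress τ_allow = 498/3.3 = 150.9 MPa.
For a solid shaft τ = 16T/(πd³), so d³ = 16T/(π τ_allow) = 16×1.8000×10^7/(π×150.9) = 607500 mm³.
d = (607500)^(1/3) = 84.69 mm.

d = 84.7 mm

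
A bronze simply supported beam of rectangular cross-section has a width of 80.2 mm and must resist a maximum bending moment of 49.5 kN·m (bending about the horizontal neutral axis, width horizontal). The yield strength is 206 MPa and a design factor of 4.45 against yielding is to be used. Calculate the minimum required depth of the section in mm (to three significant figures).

h = 283 mm

σ_allow = 206/4.45 = 46.29 MPa.
For a rectangular section σ = 6M/(bh²), so h² = 6M/(b σ_allow) = 6×4.9500×10^7/(80.2×46.29) = 80000 mm².
h = 282.8 mm.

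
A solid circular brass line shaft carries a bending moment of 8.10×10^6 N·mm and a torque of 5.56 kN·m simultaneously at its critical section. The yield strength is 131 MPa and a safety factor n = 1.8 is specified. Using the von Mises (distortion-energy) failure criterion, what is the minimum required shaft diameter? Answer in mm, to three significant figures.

d = 110 mm

σ_allow = σ_y/n = 131/1.8 = 72.78 MPa.
For a solid shaft σ_b = 32M/(πd³) and τ = 16T/(πd³), so the von Mises stress is σ' = (16/πd³)·√(4M²+3T²).
√(4M²+3T²) = √(4×(8.100×10^6)² + 3×(5.560×10^6)²) = 1.885×10^7 N·mm.
d³ = 16×1.885×10^7/(π×72.78) = 1.319×10^6 mm³.
d = 109.7 mm.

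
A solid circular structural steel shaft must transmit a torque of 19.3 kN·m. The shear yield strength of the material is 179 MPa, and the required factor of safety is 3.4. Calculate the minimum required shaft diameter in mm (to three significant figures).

d = 123 mm

Allowable shear stress τ_allow = 179/3.4 = 52.65 MPa.
For a solid shaft τ = 16T/(πd³), so d³ = 16T/(π τ_allow) = 16×1.9300×10^7/(π×52.65) = 1.867×10^6 mm³.
d = (1.867×10^6)^(1/3) = 123.1 mm.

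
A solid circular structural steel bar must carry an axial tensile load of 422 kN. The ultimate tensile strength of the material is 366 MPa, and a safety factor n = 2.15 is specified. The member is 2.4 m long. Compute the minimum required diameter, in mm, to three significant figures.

Allowable stress σ_allow = 366/2.15 = 170.2 MPa.
Required area A = F/σ_allow = 422000/170.2 = 2479 mm².
A = πd²/4 → d = √(4A/π) = 56.18 mm.

d = 56.2 mm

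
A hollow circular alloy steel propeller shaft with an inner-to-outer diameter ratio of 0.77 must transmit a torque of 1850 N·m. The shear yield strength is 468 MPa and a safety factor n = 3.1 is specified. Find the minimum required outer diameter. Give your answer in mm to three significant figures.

d_o = 45.8 mm

τ_allow = 468/3.1 = 151.0 MPa.
For a hollow shaft τ = 16T/[πd_o³(1−k⁴)] with k = 0.77, so 1−k⁴ = 0.6485.
d_o³ = 16T/[π τ_allow (1−k⁴)] = 16×1850000/(π×151.0×0.6485) = 96240 mm³.
d_o = 45.83 mm.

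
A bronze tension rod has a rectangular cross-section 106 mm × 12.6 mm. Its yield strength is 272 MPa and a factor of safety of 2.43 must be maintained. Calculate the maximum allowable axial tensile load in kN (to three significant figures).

F_allow = 149 kN

σ_allow = 272/2.43 = 111.9 MPa.
A = 106×12.6 = 1336 mm².
F_allow = σ_allow × A = 111.9×1336 = 149500 N.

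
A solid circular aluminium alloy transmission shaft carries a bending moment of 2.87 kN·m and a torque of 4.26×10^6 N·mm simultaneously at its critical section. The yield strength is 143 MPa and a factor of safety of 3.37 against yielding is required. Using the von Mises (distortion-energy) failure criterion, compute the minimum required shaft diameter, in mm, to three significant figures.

σ_allow = σ_y/n = 143/3.37 = 42.43 MPa.
For a solid shaft σ_b = 32M/(πd³) and τ = 16T/(πd³), so the von Mises stress is σ' = (16/πd³)·√(4M²+3T²).
√(4M²+3T²) = √(4×(2.870×10^6)² + 3×(4.260×10^6)²) = 9.348×10^6 N·mm.
d³ = 16×9.348×10^6/(π×42.43) = 1.122×10^6 mm³.
d = 103.9 mm.

d = 104 mm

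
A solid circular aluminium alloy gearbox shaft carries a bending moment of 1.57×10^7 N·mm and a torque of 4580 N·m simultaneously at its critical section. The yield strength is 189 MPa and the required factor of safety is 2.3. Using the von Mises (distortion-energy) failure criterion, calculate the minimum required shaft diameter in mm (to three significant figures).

d = 126 mm

σ_allow = σ_y/n = 189/2.3 = 82.17 MPa.
For a solid shaft σ_b = 32M/(πd³) and τ = 16T/(πd³), so the von Mises stress is σ' = (16/πd³)·√(4M²+3T²).
√(4M²+3T²) = √(4×(1.570×10^7)² + 3×(4.580×10^6)²) = 3.239×10^7 N·mm.
d³ = 16×3.239×10^7/(π×82.17) = 2.007×10^6 mm³.
d = 126.1 mm.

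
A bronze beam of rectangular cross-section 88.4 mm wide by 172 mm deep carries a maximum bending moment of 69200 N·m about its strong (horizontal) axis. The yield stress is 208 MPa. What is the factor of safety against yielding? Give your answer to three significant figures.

n = 1.31

Section modulus S = bh²/6 = 88.4×172²/6 = 435900 mm³.
σ = M/S = 6.9200×10^7/435900 = 158.8 MPa.
n = 208/158.8 = 1.310.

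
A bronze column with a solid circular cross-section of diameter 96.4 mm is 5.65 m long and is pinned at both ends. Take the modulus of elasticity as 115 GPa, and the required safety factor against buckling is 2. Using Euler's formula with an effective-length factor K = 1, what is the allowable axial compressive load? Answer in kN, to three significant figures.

P_allow = 75.4 kN

I = πd⁴/64 = π×96.4⁴/64 = 4.239×10^6 mm⁴.
Effective length L_e = KL = 1×5.65 m = 5650 mm.
Euler critical load P_cr = π²EI/L_e² = π²×115000×4.239×10^6/5650² = 150700 N.
P_allow = P_cr/n = 150700/2 = 75360 N.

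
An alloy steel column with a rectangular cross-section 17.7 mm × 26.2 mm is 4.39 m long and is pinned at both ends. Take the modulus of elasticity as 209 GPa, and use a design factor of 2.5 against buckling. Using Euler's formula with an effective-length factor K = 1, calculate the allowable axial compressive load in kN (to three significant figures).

P_allow = 0.518 kN

Buckling occurs about the weak axis: I_min = h·b³/12 = 26.2×17.7³/12 = 12110 mm⁴ (b = 17.7 mm is the smaller dimension).
Effective length L_e = KL = 1×4.39 m = 4390 mm.
Euler critical load P_cr = π²EI/L_e² = π²×209000×12110/4390² = 1296 N.
P_allow = P_cr/n = 1296/2.5 = 518.3 N.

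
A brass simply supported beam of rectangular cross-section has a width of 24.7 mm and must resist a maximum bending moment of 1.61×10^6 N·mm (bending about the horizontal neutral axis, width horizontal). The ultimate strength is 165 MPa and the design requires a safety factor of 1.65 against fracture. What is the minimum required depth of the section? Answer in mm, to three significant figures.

σ_allow = 165/1.65 = 100.0 MPa.
For a rectangular section σ = 6M/(bh²), so h² = 6M/(b σ_allow) = 6×1610000/(24.7×100.0) = 3911 mm².
h = 62.54 mm.

h = 62.5 mm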